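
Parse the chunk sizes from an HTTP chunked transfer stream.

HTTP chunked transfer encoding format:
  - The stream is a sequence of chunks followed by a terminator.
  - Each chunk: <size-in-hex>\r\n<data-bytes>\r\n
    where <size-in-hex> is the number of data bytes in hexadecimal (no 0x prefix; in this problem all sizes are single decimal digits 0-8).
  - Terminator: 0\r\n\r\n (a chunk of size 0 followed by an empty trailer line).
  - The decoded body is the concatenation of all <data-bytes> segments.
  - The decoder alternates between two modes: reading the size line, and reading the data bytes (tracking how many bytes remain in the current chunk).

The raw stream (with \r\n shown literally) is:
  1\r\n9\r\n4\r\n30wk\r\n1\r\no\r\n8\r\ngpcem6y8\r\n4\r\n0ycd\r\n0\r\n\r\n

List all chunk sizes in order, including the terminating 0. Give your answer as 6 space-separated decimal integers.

Chunk 1: stream[0..1]='1' size=0x1=1, data at stream[3..4]='9' -> body[0..1], body so far='9'
Chunk 2: stream[6..7]='4' size=0x4=4, data at stream[9..13]='30wk' -> body[1..5], body so far='930wk'
Chunk 3: stream[15..16]='1' size=0x1=1, data at stream[18..19]='o' -> body[5..6], body so far='930wko'
Chunk 4: stream[21..22]='8' size=0x8=8, data at stream[24..32]='gpcem6y8' -> body[6..14], body so far='930wkogpcem6y8'
Chunk 5: stream[34..35]='4' size=0x4=4, data at stream[37..41]='0ycd' -> body[14..18], body so far='930wkogpcem6y80ycd'
Chunk 6: stream[43..44]='0' size=0 (terminator). Final body='930wkogpcem6y80ycd' (18 bytes)

Answer: 1 4 1 8 4 0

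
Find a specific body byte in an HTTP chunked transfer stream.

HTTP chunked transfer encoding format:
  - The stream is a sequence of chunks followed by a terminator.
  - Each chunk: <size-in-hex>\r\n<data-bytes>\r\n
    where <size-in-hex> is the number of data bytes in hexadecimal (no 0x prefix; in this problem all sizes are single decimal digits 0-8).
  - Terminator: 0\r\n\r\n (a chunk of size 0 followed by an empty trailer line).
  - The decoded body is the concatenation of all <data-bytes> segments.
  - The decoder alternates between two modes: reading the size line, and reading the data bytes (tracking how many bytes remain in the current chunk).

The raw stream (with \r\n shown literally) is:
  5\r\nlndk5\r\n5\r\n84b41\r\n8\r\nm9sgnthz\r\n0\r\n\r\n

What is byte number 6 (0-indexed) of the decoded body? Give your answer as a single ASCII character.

Chunk 1: stream[0..1]='5' size=0x5=5, data at stream[3..8]='lndk5' -> body[0..5], body so far='lndk5'
Chunk 2: stream[10..11]='5' size=0x5=5, data at stream[13..18]='84b41' -> body[5..10], body so far='lndk584b41'
Chunk 3: stream[20..21]='8' size=0x8=8, data at stream[23..31]='m9sgnthz' -> body[10..18], body so far='lndk584b41m9sgnthz'
Chunk 4: stream[33..34]='0' size=0 (terminator). Final body='lndk584b41m9sgnthz' (18 bytes)
Body byte 6 = '4'

Answer: 4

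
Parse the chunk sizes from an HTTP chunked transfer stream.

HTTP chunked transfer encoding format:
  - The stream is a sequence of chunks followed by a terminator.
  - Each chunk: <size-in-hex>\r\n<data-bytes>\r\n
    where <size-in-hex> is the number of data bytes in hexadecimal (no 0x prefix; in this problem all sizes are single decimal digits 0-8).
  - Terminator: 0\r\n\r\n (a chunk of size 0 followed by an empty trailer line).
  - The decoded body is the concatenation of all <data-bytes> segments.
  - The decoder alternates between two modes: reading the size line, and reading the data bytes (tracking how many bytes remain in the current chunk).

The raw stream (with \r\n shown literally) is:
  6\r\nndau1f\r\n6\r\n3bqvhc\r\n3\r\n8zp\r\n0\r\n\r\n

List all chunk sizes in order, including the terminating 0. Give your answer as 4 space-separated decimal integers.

Chunk 1: stream[0..1]='6' size=0x6=6, data at stream[3..9]='ndau1f' -> body[0..6], body so far='ndau1f'
Chunk 2: stream[11..12]='6' size=0x6=6, data at stream[14..20]='3bqvhc' -> body[6..12], body so far='ndau1f3bqvhc'
Chunk 3: stream[22..23]='3' size=0x3=3, data at stream[25..28]='8zp' -> body[12..15], body so far='ndau1f3bqvhc8zp'
Chunk 4: stream[30..31]='0' size=0 (terminator). Final body='ndau1f3bqvhc8zp' (15 bytes)

Answer: 6 6 3 0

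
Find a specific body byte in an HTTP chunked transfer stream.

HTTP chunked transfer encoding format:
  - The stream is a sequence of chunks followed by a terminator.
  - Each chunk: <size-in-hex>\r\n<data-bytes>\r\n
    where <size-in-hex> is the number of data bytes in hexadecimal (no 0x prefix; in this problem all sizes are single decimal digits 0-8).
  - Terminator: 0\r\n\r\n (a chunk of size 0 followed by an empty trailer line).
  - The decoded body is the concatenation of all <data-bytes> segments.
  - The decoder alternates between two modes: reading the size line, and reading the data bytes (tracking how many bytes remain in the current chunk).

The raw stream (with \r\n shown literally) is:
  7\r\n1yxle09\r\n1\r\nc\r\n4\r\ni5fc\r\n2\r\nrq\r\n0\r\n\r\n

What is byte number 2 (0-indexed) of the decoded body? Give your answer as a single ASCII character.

Chunk 1: stream[0..1]='7' size=0x7=7, data at stream[3..10]='1yxle09' -> body[0..7], body so far='1yxle09'
Chunk 2: stream[12..13]='1' size=0x1=1, data at stream[15..16]='c' -> body[7..8], body so far='1yxle09c'
Chunk 3: stream[18..19]='4' size=0x4=4, data at stream[21..25]='i5fc' -> body[8..12], body so far='1yxle09ci5fc'
Chunk 4: stream[27..28]='2' size=0x2=2, data at stream[30..32]='rq' -> body[12..14], body so far='1yxle09ci5fcrq'
Chunk 5: stream[34..35]='0' size=0 (terminator). Final body='1yxle09ci5fcrq' (14 bytes)
Body byte 2 = 'x'

Answer: x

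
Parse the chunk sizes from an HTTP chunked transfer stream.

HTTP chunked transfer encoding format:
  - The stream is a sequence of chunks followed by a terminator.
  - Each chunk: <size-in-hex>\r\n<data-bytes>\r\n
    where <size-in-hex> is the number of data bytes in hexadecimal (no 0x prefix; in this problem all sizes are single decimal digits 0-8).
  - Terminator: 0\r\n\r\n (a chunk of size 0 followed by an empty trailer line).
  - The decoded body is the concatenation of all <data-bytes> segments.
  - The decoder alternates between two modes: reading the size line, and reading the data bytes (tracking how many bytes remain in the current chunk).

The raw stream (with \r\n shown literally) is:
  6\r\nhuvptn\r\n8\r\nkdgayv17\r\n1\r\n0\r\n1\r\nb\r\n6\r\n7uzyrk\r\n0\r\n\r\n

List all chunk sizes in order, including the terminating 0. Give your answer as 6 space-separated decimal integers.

Answer: 6 8 1 1 6 0

Derivation:
Chunk 1: stream[0..1]='6' size=0x6=6, data at stream[3..9]='huvptn' -> body[0..6], body so far='huvptn'
Chunk 2: stream[11..12]='8' size=0x8=8, data at stream[14..22]='kdgayv17' -> body[6..14], body so far='huvptnkdgayv17'
Chunk 3: stream[24..25]='1' size=0x1=1, data at stream[27..28]='0' -> body[14..15], body so far='huvptnkdgayv170'
Chunk 4: stream[30..31]='1' size=0x1=1, data at stream[33..34]='b' -> body[15..16], body so far='huvptnkdgayv170b'
Chunk 5: stream[36..37]='6' size=0x6=6, data at stream[39..45]='7uzyrk' -> body[16..22], body so far='huvptnkdgayv170b7uzyrk'
Chunk 6: stream[47..48]='0' size=0 (terminator). Final body='huvptnkdgayv170b7uzyrk' (22 bytes)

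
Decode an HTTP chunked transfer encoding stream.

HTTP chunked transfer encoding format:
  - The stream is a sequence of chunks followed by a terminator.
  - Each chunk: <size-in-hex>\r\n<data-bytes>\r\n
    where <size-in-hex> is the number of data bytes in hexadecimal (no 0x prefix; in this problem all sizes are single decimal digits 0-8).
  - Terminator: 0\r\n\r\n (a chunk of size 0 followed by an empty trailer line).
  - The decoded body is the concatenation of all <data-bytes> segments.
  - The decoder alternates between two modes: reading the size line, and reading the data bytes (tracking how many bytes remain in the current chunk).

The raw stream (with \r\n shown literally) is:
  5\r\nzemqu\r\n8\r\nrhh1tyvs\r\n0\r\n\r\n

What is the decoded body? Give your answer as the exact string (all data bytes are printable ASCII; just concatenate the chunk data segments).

Chunk 1: stream[0..1]='5' size=0x5=5, data at stream[3..8]='zemqu' -> body[0..5], body so far='zemqu'
Chunk 2: stream[10..11]='8' size=0x8=8, data at stream[13..21]='rhh1tyvs' -> body[5..13], body so far='zemqurhh1tyvs'
Chunk 3: stream[23..24]='0' size=0 (terminator). Final body='zemqurhh1tyvs' (13 bytes)

Answer: zemqurhh1tyvs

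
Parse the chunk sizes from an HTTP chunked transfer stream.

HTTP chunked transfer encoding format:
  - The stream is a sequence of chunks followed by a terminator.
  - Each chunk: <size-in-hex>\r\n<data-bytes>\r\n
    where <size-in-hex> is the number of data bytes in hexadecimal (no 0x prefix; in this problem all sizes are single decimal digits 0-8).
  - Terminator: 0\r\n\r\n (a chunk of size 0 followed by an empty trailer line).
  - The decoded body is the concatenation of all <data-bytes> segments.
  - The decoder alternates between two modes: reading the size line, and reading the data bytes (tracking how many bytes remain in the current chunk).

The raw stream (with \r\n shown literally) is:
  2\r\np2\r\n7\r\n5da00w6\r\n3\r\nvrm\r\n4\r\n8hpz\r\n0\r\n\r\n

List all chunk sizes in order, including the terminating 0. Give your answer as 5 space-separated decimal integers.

Answer: 2 7 3 4 0

Derivation:
Chunk 1: stream[0..1]='2' size=0x2=2, data at stream[3..5]='p2' -> body[0..2], body so far='p2'
Chunk 2: stream[7..8]='7' size=0x7=7, data at stream[10..17]='5da00w6' -> body[2..9], body so far='p25da00w6'
Chunk 3: stream[19..20]='3' size=0x3=3, data at stream[22..25]='vrm' -> body[9..12], body so far='p25da00w6vrm'
Chunk 4: stream[27..28]='4' size=0x4=4, data at stream[30..34]='8hpz' -> body[12..16], body so far='p25da00w6vrm8hpz'
Chunk 5: stream[36..37]='0' size=0 (terminator). Final body='p25da00w6vrm8hpz' (16 bytes)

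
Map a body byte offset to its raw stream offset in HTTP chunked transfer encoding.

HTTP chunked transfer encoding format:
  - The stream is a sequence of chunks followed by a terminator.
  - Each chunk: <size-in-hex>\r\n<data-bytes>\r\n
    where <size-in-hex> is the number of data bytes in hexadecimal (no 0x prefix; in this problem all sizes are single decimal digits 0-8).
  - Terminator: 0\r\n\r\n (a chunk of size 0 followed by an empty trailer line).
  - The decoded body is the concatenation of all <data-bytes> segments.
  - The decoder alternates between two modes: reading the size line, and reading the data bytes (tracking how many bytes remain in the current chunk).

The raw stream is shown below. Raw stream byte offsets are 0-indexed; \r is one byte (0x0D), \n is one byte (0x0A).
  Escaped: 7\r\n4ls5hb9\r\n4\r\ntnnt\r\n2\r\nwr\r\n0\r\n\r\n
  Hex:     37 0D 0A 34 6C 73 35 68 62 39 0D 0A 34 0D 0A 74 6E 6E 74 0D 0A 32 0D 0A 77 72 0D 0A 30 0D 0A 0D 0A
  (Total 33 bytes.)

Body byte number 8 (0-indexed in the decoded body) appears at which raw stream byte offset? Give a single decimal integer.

Chunk 1: stream[0..1]='7' size=0x7=7, data at stream[3..10]='4ls5hb9' -> body[0..7], body so far='4ls5hb9'
Chunk 2: stream[12..13]='4' size=0x4=4, data at stream[15..19]='tnnt' -> body[7..11], body so far='4ls5hb9tnnt'
Chunk 3: stream[21..22]='2' size=0x2=2, data at stream[24..26]='wr' -> body[11..13], body so far='4ls5hb9tnntwr'
Chunk 4: stream[28..29]='0' size=0 (terminator). Final body='4ls5hb9tnntwr' (13 bytes)
Body byte 8 at stream offset 16

Answer: 16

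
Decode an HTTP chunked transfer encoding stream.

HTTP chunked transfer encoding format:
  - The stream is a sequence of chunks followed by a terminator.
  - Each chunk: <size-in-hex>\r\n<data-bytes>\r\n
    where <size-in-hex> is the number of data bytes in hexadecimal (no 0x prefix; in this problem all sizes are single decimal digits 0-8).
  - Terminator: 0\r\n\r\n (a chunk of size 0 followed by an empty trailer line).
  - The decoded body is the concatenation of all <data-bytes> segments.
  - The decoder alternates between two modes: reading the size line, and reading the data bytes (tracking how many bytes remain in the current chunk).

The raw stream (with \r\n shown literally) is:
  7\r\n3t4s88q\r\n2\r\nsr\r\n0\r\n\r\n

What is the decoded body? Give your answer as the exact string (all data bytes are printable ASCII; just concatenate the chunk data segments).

Answer: 3t4s88qsr

Derivation:
Chunk 1: stream[0..1]='7' size=0x7=7, data at stream[3..10]='3t4s88q' -> body[0..7], body so far='3t4s88q'
Chunk 2: stream[12..13]='2' size=0x2=2, data at stream[15..17]='sr' -> body[7..9], body so far='3t4s88qsr'
Chunk 3: stream[19..20]='0' size=0 (terminator). Final body='3t4s88qsr' (9 bytes)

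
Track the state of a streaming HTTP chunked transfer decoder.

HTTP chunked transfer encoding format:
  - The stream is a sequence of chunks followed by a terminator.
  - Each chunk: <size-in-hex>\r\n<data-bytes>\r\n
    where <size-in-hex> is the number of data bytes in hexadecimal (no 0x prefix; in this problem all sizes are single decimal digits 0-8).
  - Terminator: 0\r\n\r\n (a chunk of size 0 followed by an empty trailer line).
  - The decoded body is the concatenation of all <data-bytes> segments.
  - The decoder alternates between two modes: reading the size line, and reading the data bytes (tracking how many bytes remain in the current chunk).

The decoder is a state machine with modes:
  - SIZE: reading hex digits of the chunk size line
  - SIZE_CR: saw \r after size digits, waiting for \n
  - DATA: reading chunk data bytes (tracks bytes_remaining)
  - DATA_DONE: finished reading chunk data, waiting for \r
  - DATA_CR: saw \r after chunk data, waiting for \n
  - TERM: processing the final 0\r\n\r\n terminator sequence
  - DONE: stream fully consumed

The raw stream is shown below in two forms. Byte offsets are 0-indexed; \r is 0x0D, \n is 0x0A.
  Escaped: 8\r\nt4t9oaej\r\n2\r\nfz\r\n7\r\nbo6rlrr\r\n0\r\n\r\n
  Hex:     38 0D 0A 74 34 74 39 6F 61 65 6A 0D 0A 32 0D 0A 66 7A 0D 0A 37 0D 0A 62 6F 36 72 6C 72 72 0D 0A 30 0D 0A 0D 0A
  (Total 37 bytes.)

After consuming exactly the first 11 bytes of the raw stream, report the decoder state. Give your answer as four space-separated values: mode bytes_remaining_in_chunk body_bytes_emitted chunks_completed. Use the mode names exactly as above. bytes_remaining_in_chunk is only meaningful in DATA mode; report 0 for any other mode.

Byte 0 = '8': mode=SIZE remaining=0 emitted=0 chunks_done=0
Byte 1 = 0x0D: mode=SIZE_CR remaining=0 emitted=0 chunks_done=0
Byte 2 = 0x0A: mode=DATA remaining=8 emitted=0 chunks_done=0
Byte 3 = 't': mode=DATA remaining=7 emitted=1 chunks_done=0
Byte 4 = '4': mode=DATA remaining=6 emitted=2 chunks_done=0
Byte 5 = 't': mode=DATA remaining=5 emitted=3 chunks_done=0
Byte 6 = '9': mode=DATA remaining=4 emitted=4 chunks_done=0
Byte 7 = 'o': mode=DATA remaining=3 emitted=5 chunks_done=0
Byte 8 = 'a': mode=DATA remaining=2 emitted=6 chunks_done=0
Byte 9 = 'e': mode=DATA remaining=1 emitted=7 chunks_done=0
Byte 10 = 'j': mode=DATA_DONE remaining=0 emitted=8 chunks_done=0

Answer: DATA_DONE 0 8 0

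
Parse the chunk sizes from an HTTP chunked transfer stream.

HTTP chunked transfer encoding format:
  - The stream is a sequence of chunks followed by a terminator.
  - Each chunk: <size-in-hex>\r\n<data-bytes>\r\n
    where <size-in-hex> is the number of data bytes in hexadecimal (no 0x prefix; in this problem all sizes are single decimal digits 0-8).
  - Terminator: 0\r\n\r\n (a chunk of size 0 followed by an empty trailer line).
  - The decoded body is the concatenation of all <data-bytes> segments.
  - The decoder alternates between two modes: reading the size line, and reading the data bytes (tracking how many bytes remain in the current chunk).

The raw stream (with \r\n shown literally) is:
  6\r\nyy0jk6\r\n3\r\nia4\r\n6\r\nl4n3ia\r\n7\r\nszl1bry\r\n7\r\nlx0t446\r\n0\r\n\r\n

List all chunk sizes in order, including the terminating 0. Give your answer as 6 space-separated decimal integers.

Answer: 6 3 6 7 7 0

Derivation:
Chunk 1: stream[0..1]='6' size=0x6=6, data at stream[3..9]='yy0jk6' -> body[0..6], body so far='yy0jk6'
Chunk 2: stream[11..12]='3' size=0x3=3, data at stream[14..17]='ia4' -> body[6..9], body so far='yy0jk6ia4'
Chunk 3: stream[19..20]='6' size=0x6=6, data at stream[22..28]='l4n3ia' -> body[9..15], body so far='yy0jk6ia4l4n3ia'
Chunk 4: stream[30..31]='7' size=0x7=7, data at stream[33..40]='szl1bry' -> body[15..22], body so far='yy0jk6ia4l4n3iaszl1bry'
Chunk 5: stream[42..43]='7' size=0x7=7, data at stream[45..52]='lx0t446' -> body[22..29], body so far='yy0jk6ia4l4n3iaszl1brylx0t446'
Chunk 6: stream[54..55]='0' size=0 (terminator). Final body='yy0jk6ia4l4n3iaszl1brylx0t446' (29 bytes)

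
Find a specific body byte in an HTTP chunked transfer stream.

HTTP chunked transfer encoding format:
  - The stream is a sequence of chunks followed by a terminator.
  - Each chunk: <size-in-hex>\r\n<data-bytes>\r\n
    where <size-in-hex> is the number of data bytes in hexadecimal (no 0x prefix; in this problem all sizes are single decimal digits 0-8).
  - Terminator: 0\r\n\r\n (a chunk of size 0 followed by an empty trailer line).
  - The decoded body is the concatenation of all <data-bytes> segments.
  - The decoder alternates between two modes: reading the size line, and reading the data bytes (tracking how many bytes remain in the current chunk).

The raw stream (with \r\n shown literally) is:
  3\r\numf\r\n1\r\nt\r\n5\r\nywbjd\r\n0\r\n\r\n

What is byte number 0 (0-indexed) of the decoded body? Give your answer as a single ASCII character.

Chunk 1: stream[0..1]='3' size=0x3=3, data at stream[3..6]='umf' -> body[0..3], body so far='umf'
Chunk 2: stream[8..9]='1' size=0x1=1, data at stream[11..12]='t' -> body[3..4], body so far='umft'
Chunk 3: stream[14..15]='5' size=0x5=5, data at stream[17..22]='ywbjd' -> body[4..9], body so far='umftywbjd'
Chunk 4: stream[24..25]='0' size=0 (terminator). Final body='umftywbjd' (9 bytes)
Body byte 0 = 'u'

Answer: u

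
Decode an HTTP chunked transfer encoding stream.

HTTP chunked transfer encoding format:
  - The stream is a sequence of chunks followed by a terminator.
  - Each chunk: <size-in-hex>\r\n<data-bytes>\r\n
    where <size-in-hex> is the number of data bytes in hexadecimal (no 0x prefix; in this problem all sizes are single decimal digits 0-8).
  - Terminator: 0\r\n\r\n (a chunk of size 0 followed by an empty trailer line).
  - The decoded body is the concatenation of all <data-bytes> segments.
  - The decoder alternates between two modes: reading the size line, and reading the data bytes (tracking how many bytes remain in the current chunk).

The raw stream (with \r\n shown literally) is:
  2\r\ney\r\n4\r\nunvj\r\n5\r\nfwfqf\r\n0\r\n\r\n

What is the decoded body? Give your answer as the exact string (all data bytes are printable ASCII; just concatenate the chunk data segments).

Chunk 1: stream[0..1]='2' size=0x2=2, data at stream[3..5]='ey' -> body[0..2], body so far='ey'
Chunk 2: stream[7..8]='4' size=0x4=4, data at stream[10..14]='unvj' -> body[2..6], body so far='eyunvj'
Chunk 3: stream[16..17]='5' size=0x5=5, data at stream[19..24]='fwfqf' -> body[6..11], body so far='eyunvjfwfqf'
Chunk 4: stream[26..27]='0' size=0 (terminator). Final body='eyunvjfwfqf' (11 bytes)

Answer: eyunvjfwfqf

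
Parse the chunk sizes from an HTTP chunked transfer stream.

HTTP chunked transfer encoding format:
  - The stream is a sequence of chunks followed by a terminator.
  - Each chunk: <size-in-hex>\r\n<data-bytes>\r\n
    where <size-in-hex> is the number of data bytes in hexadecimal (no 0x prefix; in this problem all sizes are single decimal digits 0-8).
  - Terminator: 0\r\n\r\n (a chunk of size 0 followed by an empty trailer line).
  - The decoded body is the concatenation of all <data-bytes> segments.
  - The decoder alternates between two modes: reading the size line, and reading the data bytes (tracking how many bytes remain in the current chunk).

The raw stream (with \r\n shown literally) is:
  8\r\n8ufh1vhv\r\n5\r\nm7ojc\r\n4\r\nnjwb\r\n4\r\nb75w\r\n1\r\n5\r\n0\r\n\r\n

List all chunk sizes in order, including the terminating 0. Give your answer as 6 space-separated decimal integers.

Answer: 8 5 4 4 1 0

Derivation:
Chunk 1: stream[0..1]='8' size=0x8=8, data at stream[3..11]='8ufh1vhv' -> body[0..8], body so far='8ufh1vhv'
Chunk 2: stream[13..14]='5' size=0x5=5, data at stream[16..21]='m7ojc' -> body[8..13], body so far='8ufh1vhvm7ojc'
Chunk 3: stream[23..24]='4' size=0x4=4, data at stream[26..30]='njwb' -> body[13..17], body so far='8ufh1vhvm7ojcnjwb'
Chunk 4: stream[32..33]='4' size=0x4=4, data at stream[35..39]='b75w' -> body[17..21], body so far='8ufh1vhvm7ojcnjwbb75w'
Chunk 5: stream[41..42]='1' size=0x1=1, data at stream[44..45]='5' -> body[21..22], body so far='8ufh1vhvm7ojcnjwbb75w5'
Chunk 6: stream[47..48]='0' size=0 (terminator). Final body='8ufh1vhvm7ojcnjwbb75w5' (22 bytes)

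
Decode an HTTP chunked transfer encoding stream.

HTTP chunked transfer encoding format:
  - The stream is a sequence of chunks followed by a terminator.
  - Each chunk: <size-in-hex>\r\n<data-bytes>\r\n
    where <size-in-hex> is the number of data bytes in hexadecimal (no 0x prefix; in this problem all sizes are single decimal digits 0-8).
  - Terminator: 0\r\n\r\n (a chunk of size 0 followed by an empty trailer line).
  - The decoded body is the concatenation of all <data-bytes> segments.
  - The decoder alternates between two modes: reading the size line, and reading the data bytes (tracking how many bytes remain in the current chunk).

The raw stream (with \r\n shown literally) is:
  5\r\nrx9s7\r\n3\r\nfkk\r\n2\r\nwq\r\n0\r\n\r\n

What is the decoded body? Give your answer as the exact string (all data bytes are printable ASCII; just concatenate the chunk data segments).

Answer: rx9s7fkkwq

Derivation:
Chunk 1: stream[0..1]='5' size=0x5=5, data at stream[3..8]='rx9s7' -> body[0..5], body so far='rx9s7'
Chunk 2: stream[10..11]='3' size=0x3=3, data at stream[13..16]='fkk' -> body[5..8], body so far='rx9s7fkk'
Chunk 3: stream[18..19]='2' size=0x2=2, data at stream[21..23]='wq' -> body[8..10], body so far='rx9s7fkkwq'
Chunk 4: stream[25..26]='0' size=0 (terminator). Final body='rx9s7fkkwq' (10 bytes)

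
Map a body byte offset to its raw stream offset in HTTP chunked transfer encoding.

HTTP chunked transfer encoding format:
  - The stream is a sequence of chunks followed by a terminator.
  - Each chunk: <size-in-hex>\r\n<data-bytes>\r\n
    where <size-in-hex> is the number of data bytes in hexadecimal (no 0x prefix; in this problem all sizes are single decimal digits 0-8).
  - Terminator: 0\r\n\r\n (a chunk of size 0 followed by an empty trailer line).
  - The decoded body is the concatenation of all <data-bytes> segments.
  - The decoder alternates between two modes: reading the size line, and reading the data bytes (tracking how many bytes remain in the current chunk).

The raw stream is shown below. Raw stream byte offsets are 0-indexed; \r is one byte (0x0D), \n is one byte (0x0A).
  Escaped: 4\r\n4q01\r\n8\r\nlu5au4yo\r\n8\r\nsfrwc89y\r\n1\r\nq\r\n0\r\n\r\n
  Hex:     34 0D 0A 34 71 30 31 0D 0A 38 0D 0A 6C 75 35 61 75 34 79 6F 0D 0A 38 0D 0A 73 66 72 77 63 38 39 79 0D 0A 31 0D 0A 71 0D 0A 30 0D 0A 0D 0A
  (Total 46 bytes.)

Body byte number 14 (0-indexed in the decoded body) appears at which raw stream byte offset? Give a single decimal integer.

Answer: 27

Derivation:
Chunk 1: stream[0..1]='4' size=0x4=4, data at stream[3..7]='4q01' -> body[0..4], body so far='4q01'
Chunk 2: stream[9..10]='8' size=0x8=8, data at stream[12..20]='lu5au4yo' -> body[4..12], body so far='4q01lu5au4yo'
Chunk 3: stream[22..23]='8' size=0x8=8, data at stream[25..33]='sfrwc89y' -> body[12..20], body so far='4q01lu5au4yosfrwc89y'
Chunk 4: stream[35..36]='1' size=0x1=1, data at stream[38..39]='q' -> body[20..21], body so far='4q01lu5au4yosfrwc89yq'
Chunk 5: stream[41..42]='0' size=0 (terminator). Final body='4q01lu5au4yosfrwc89yq' (21 bytes)
Body byte 14 at stream offset 27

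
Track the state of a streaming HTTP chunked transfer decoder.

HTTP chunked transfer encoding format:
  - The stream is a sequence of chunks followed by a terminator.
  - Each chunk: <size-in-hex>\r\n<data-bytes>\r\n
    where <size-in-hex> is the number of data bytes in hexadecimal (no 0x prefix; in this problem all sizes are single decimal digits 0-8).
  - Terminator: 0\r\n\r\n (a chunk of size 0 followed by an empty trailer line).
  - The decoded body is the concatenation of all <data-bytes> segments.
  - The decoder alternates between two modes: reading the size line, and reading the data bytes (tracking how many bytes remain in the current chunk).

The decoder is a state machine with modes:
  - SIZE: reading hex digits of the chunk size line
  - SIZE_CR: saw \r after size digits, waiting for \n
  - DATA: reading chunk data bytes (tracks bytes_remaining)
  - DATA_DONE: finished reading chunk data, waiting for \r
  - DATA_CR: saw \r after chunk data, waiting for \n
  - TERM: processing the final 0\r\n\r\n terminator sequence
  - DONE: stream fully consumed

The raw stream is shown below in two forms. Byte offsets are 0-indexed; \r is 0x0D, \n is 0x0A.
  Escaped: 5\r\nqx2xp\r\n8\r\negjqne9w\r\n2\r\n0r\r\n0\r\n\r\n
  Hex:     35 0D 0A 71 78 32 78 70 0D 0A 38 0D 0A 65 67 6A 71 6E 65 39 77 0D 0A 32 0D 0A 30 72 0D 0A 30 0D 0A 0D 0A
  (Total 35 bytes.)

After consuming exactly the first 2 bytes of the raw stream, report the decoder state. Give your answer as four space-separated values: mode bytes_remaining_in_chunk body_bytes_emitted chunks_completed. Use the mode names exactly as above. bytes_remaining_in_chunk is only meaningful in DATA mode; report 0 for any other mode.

Answer: SIZE_CR 0 0 0

Derivation:
Byte 0 = '5': mode=SIZE remaining=0 emitted=0 chunks_done=0
Byte 1 = 0x0D: mode=SIZE_CR remaining=0 emitted=0 chunks_done=0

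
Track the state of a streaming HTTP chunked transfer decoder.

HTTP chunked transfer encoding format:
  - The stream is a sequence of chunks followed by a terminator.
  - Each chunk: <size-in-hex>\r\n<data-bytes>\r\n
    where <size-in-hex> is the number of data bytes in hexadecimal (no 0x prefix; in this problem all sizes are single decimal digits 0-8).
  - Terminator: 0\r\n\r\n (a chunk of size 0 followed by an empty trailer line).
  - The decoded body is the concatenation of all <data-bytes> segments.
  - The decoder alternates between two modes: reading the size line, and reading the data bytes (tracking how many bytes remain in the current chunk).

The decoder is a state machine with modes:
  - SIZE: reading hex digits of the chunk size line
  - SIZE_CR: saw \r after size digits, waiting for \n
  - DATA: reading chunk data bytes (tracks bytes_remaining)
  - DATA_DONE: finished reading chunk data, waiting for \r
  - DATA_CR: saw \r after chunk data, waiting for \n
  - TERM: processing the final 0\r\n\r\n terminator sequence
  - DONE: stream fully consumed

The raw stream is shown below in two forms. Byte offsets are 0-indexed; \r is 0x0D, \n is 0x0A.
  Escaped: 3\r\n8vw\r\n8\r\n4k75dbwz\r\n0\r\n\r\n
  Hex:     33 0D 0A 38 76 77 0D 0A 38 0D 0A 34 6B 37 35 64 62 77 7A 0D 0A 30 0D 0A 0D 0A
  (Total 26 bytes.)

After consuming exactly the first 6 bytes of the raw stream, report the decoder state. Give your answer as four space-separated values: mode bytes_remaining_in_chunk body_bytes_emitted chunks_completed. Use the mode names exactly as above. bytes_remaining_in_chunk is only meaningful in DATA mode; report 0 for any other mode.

Byte 0 = '3': mode=SIZE remaining=0 emitted=0 chunks_done=0
Byte 1 = 0x0D: mode=SIZE_CR remaining=0 emitted=0 chunks_done=0
Byte 2 = 0x0A: mode=DATA remaining=3 emitted=0 chunks_done=0
Byte 3 = '8': mode=DATA remaining=2 emitted=1 chunks_done=0
Byte 4 = 'v': mode=DATA remaining=1 emitted=2 chunks_done=0
Byte 5 = 'w': mode=DATA_DONE remaining=0 emitted=3 chunks_done=0

Answer: DATA_DONE 0 3 0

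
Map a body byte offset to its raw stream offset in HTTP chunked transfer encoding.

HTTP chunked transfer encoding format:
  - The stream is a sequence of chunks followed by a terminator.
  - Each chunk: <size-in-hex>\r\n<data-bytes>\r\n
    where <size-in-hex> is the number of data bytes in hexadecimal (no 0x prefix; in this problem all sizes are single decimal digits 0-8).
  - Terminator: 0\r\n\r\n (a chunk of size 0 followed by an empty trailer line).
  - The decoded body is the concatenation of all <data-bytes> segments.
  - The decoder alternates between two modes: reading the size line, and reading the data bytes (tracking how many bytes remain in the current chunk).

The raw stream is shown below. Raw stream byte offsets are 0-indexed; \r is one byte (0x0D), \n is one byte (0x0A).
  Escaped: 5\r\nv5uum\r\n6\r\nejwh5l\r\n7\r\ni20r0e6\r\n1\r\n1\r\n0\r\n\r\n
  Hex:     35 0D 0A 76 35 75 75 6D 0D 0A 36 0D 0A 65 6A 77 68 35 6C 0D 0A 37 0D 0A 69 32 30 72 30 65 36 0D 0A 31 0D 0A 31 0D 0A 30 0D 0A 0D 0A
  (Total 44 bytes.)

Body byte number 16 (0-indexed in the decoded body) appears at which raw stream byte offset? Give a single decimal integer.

Chunk 1: stream[0..1]='5' size=0x5=5, data at stream[3..8]='v5uum' -> body[0..5], body so far='v5uum'
Chunk 2: stream[10..11]='6' size=0x6=6, data at stream[13..19]='ejwh5l' -> body[5..11], body so far='v5uumejwh5l'
Chunk 3: stream[21..22]='7' size=0x7=7, data at stream[24..31]='i20r0e6' -> body[11..18], body so far='v5uumejwh5li20r0e6'
Chunk 4: stream[33..34]='1' size=0x1=1, data at stream[36..37]='1' -> body[18..19], body so far='v5uumejwh5li20r0e61'
Chunk 5: stream[39..40]='0' size=0 (terminator). Final body='v5uumejwh5li20r0e61' (19 bytes)
Body byte 16 at stream offset 29

Answer: 29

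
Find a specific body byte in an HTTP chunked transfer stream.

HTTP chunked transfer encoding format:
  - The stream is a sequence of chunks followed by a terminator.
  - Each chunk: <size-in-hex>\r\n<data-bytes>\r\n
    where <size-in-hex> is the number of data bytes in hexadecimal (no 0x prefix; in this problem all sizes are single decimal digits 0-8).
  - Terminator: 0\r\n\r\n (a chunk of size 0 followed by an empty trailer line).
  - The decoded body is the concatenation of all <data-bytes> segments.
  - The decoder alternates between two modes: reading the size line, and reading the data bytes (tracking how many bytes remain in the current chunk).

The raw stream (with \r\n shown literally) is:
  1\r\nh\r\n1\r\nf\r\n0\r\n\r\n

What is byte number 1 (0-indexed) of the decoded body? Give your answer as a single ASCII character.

Answer: f

Derivation:
Chunk 1: stream[0..1]='1' size=0x1=1, data at stream[3..4]='h' -> body[0..1], body so far='h'
Chunk 2: stream[6..7]='1' size=0x1=1, data at stream[9..10]='f' -> body[1..2], body so far='hf'
Chunk 3: stream[12..13]='0' size=0 (terminator). Final body='hf' (2 bytes)
Body byte 1 = 'f'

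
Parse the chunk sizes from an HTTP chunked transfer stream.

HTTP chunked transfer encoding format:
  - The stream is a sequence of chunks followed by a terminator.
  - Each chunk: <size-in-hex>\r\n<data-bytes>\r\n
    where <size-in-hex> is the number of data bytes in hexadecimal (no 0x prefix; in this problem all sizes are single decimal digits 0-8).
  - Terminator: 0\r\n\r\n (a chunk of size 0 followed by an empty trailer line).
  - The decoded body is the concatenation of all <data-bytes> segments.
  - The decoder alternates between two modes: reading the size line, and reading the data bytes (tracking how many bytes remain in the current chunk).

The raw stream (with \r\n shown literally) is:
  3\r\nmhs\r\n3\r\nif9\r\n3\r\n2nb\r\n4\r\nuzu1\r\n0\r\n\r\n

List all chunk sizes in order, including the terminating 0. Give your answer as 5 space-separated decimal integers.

Answer: 3 3 3 4 0

Derivation:
Chunk 1: stream[0..1]='3' size=0x3=3, data at stream[3..6]='mhs' -> body[0..3], body so far='mhs'
Chunk 2: stream[8..9]='3' size=0x3=3, data at stream[11..14]='if9' -> body[3..6], body so far='mhsif9'
Chunk 3: stream[16..17]='3' size=0x3=3, data at stream[19..22]='2nb' -> body[6..9], body so far='mhsif92nb'
Chunk 4: stream[24..25]='4' size=0x4=4, data at stream[27..31]='uzu1' -> body[9..13], body so far='mhsif92nbuzu1'
Chunk 5: stream[33..34]='0' size=0 (terminator). Final body='mhsif92nbuzu1' (13 bytes)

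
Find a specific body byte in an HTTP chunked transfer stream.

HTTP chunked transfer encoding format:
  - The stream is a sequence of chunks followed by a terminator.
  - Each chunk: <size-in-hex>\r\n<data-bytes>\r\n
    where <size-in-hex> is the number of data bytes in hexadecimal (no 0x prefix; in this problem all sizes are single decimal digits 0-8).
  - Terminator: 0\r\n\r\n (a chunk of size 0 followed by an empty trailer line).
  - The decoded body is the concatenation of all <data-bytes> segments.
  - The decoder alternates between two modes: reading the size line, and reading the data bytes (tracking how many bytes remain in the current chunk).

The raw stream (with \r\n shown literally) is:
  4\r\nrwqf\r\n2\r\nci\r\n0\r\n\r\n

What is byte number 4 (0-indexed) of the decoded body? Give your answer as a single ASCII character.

Chunk 1: stream[0..1]='4' size=0x4=4, data at stream[3..7]='rwqf' -> body[0..4], body so far='rwqf'
Chunk 2: stream[9..10]='2' size=0x2=2, data at stream[12..14]='ci' -> body[4..6], body so far='rwqfci'
Chunk 3: stream[16..17]='0' size=0 (terminator). Final body='rwqfci' (6 bytes)
Body byte 4 = 'c'

Answer: c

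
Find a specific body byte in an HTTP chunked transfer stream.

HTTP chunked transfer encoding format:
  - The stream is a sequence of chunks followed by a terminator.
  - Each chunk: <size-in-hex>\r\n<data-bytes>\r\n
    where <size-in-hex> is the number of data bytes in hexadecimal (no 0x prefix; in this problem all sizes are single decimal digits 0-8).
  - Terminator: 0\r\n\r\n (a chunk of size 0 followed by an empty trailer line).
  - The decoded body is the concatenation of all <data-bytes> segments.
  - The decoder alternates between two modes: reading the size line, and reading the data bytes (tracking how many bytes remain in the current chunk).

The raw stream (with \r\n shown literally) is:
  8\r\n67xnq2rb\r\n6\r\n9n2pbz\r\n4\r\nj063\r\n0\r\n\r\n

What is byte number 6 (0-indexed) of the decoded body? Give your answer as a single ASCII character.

Chunk 1: stream[0..1]='8' size=0x8=8, data at stream[3..11]='67xnq2rb' -> body[0..8], body so far='67xnq2rb'
Chunk 2: stream[13..14]='6' size=0x6=6, data at stream[16..22]='9n2pbz' -> body[8..14], body so far='67xnq2rb9n2pbz'
Chunk 3: stream[24..25]='4' size=0x4=4, data at stream[27..31]='j063' -> body[14..18], body so far='67xnq2rb9n2pbzj063'
Chunk 4: stream[33..34]='0' size=0 (terminator). Final body='67xnq2rb9n2pbzj063' (18 bytes)
Body byte 6 = 'r'

Answer: r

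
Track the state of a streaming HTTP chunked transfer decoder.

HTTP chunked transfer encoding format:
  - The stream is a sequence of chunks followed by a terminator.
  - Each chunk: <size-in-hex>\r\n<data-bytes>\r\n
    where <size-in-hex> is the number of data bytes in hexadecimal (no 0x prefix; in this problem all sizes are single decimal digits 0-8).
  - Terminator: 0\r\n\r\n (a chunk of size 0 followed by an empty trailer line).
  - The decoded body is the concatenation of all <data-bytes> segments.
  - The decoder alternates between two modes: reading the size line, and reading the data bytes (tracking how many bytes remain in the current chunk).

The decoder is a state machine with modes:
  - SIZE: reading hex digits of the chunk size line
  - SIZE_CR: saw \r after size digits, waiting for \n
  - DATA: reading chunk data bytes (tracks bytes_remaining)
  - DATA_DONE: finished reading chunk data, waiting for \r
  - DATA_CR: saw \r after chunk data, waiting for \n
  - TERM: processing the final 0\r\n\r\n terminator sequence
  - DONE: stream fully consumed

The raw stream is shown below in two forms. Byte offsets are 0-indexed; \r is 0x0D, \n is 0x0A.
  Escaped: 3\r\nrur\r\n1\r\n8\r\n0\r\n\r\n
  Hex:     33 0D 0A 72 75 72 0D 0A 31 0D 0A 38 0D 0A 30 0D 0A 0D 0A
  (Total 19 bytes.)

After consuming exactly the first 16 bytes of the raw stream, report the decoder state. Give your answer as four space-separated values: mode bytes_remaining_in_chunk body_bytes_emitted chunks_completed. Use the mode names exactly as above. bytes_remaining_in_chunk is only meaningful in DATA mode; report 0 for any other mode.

Byte 0 = '3': mode=SIZE remaining=0 emitted=0 chunks_done=0
Byte 1 = 0x0D: mode=SIZE_CR remaining=0 emitted=0 chunks_done=0
Byte 2 = 0x0A: mode=DATA remaining=3 emitted=0 chunks_done=0
Byte 3 = 'r': mode=DATA remaining=2 emitted=1 chunks_done=0
Byte 4 = 'u': mode=DATA remaining=1 emitted=2 chunks_done=0
Byte 5 = 'r': mode=DATA_DONE remaining=0 emitted=3 chunks_done=0
Byte 6 = 0x0D: mode=DATA_CR remaining=0 emitted=3 chunks_done=0
Byte 7 = 0x0A: mode=SIZE remaining=0 emitted=3 chunks_done=1
Byte 8 = '1': mode=SIZE remaining=0 emitted=3 chunks_done=1
Byte 9 = 0x0D: mode=SIZE_CR remaining=0 emitted=3 chunks_done=1
Byte 10 = 0x0A: mode=DATA remaining=1 emitted=3 chunks_done=1
Byte 11 = '8': mode=DATA_DONE remaining=0 emitted=4 chunks_done=1
Byte 12 = 0x0D: mode=DATA_CR remaining=0 emitted=4 chunks_done=1
Byte 13 = 0x0A: mode=SIZE remaining=0 emitted=4 chunks_done=2
Byte 14 = '0': mode=SIZE remaining=0 emitted=4 chunks_done=2
Byte 15 = 0x0D: mode=SIZE_CR remaining=0 emitted=4 chunks_done=2

Answer: SIZE_CR 0 4 2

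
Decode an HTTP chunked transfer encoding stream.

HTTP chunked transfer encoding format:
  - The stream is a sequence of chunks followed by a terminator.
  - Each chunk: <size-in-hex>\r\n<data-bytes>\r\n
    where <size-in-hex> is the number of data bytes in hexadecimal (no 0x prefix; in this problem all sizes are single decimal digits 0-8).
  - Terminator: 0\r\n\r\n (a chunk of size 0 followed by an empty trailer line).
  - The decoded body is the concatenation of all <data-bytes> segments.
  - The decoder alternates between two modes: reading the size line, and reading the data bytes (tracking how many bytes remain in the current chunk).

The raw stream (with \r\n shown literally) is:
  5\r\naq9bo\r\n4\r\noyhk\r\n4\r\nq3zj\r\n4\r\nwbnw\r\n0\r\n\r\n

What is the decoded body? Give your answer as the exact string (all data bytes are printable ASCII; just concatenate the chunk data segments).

Chunk 1: stream[0..1]='5' size=0x5=5, data at stream[3..8]='aq9bo' -> body[0..5], body so far='aq9bo'
Chunk 2: stream[10..11]='4' size=0x4=4, data at stream[13..17]='oyhk' -> body[5..9], body so far='aq9booyhk'
Chunk 3: stream[19..20]='4' size=0x4=4, data at stream[22..26]='q3zj' -> body[9..13], body so far='aq9booyhkq3zj'
Chunk 4: stream[28..29]='4' size=0x4=4, data at stream[31..35]='wbnw' -> body[13..17], body so far='aq9booyhkq3zjwbnw'
Chunk 5: stream[37..38]='0' size=0 (terminator). Final body='aq9booyhkq3zjwbnw' (17 bytes)

Answer: aq9booyhkq3zjwbnw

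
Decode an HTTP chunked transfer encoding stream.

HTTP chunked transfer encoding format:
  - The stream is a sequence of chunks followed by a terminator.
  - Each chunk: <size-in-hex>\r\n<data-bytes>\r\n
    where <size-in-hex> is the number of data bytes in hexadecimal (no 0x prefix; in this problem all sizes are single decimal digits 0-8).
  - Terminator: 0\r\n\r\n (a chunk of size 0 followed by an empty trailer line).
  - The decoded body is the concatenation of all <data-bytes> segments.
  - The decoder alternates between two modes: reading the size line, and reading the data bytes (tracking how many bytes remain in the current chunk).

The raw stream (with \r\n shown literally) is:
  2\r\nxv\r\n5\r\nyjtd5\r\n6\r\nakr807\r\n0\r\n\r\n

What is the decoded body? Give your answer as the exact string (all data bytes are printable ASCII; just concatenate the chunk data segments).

Chunk 1: stream[0..1]='2' size=0x2=2, data at stream[3..5]='xv' -> body[0..2], body so far='xv'
Chunk 2: stream[7..8]='5' size=0x5=5, data at stream[10..15]='yjtd5' -> body[2..7], body so far='xvyjtd5'
Chunk 3: stream[17..18]='6' size=0x6=6, data at stream[20..26]='akr807' -> body[7..13], body so far='xvyjtd5akr807'
Chunk 4: stream[28..29]='0' size=0 (terminator). Final body='xvyjtd5akr807' (13 bytes)

Answer: xvyjtd5akr807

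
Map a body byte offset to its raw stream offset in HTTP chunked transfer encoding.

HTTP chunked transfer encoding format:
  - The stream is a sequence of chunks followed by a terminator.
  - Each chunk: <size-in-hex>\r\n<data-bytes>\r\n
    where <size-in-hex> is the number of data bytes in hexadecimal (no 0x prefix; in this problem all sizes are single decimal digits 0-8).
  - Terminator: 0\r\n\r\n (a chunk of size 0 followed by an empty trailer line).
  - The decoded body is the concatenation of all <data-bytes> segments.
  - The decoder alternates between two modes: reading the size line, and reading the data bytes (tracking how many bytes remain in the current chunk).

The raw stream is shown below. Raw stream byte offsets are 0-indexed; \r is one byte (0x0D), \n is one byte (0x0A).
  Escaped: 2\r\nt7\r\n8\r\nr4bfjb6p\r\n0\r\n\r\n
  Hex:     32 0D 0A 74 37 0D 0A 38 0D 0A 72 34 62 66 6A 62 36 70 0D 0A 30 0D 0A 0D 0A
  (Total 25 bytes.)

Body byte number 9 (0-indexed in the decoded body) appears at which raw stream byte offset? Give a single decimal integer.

Answer: 17

Derivation:
Chunk 1: stream[0..1]='2' size=0x2=2, data at stream[3..5]='t7' -> body[0..2], body so far='t7'
Chunk 2: stream[7..8]='8' size=0x8=8, data at stream[10..18]='r4bfjb6p' -> body[2..10], body so far='t7r4bfjb6p'
Chunk 3: stream[20..21]='0' size=0 (terminator). Final body='t7r4bfjb6p' (10 bytes)
Body byte 9 at stream offset 17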